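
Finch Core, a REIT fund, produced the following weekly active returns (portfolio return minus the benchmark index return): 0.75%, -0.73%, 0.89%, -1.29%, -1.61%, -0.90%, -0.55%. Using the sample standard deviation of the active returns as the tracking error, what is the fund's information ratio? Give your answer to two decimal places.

r̄ = (0.75 − 0.73 + 0.89 − 1.29 − 1.61 − 0.9 − 0.55) / 7 = -0.4914%
Σ(r − r̄)² = 5.5657; sample σ = √(5.5657/6) = 0.9631%
IR = r̄ / tracking error = -0.4914 / 0.9631 = -0.5102

-0.51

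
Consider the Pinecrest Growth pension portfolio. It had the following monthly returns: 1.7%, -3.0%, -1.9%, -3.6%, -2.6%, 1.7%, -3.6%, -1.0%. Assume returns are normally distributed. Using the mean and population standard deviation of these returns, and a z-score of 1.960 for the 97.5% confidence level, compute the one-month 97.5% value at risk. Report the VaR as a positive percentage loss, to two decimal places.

5.53

μ = (1.7 − 3 − 1.9 − 3.6 − 2.6 + 1.7 − 3.6 − 1) / 8 = -12.30 / 8 = -1.5375%
Σ(r − μ)² = 33.1588; population σ = √(33.1588/8) = 2.0359%
VaR = −(μ − z·σ) = −(-1.5375 − 1.960 × 2.0359) = −(-5.5279) = 5.5279%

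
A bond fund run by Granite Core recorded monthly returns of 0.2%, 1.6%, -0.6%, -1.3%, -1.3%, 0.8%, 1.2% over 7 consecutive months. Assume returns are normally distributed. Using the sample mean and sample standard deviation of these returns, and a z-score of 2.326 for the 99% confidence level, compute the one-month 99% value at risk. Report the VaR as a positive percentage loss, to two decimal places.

r̄ = (0.2 + 1.6 − 0.6 − 1.3 − 1.3 + 0.8 + 1.2) / 7 = 0.0857%
Sample std dev = √[8.3686 / 6] = 1.1810%
VaR = −(r̄ − z·σ) = −(0.0857 − 2.326 × 1.1810) = −(-2.6613) = 2.6613%

2.66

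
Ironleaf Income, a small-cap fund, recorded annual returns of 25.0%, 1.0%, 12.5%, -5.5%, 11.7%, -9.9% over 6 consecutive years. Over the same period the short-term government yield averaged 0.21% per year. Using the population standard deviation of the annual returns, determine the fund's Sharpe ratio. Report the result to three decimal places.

r̄ = (25 + 1 + 12.5 − 5.5 + 11.7 − 9.9) / 6 = 5.8000%
Σ(r − r̄)² = (25 − 5.8000)² + (1 − 5.8000)² + … = 845.5600
σ = √[845.5600 / 6] = 11.8713%
Sharpe = (r̄ − rf) / σ = (5.8000 − 0.21) / 11.8713 = 5.5900 / 11.8713 = 0.4709

0.471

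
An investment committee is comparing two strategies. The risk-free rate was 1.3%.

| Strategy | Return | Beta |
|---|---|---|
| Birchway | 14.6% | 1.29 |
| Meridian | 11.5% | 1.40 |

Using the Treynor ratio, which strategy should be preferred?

Birchway: Treynor = (14.6% − 1.3%) / 1.29 = 10.310
Meridian: Treynor = (11.5% − 1.3%) / 1.40 = 7.286
Highest: Birchway (10.310).

Birchway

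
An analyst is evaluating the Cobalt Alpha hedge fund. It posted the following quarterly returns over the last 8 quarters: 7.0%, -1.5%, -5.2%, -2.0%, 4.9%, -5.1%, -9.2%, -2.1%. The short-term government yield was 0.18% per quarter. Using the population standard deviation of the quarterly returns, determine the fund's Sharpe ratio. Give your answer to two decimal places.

-0.37

Mean return r̄ = -13.20 / 8 = -1.6500%
Σ(r − r̄)² = (7 − (-1.6500))² + (-1.5 − (-1.6500))² + … = 199.5800
population σ = √(199.5800 / 8) = √24.9475 = 4.9947%
Sharpe = (r̄ − rf) / σ = (-1.6500 − 0.18) / 4.9947 = -1.8300 / 4.9947 = -0.3664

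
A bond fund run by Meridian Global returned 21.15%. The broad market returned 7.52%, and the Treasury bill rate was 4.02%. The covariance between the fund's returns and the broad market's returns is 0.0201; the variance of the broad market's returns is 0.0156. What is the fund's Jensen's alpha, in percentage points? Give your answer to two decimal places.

β = Cov / Var = 0.0201 / 0.0156 = 1.2885
E[R] = Rf + β(Rm − Rf) = 4.02% + 1.2885 × (7.52% − 4.02%) = 8.5298%
α = Rp − E[R] = 21.15% − 8.5298% = 12.6202

12.62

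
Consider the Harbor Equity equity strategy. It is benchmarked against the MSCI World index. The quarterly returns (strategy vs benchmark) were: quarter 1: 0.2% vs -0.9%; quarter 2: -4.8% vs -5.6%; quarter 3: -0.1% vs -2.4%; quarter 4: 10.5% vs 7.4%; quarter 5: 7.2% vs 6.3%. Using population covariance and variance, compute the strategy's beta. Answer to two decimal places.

r̄p = 2.6000%,  r̄m = 0.9600%
Cov = Σ(rp − r̄p)(rm − r̄m) / 5 = 27.5040
Var(rm) = Σ(rm − r̄m)² / 5 = 25.5544
β = Cov / Var = 27.5040 / 25.5544 = 1.0763

1.08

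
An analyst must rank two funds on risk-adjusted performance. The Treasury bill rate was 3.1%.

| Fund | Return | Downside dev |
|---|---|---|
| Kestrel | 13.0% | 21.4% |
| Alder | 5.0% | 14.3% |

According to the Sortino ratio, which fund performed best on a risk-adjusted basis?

Kestrel: Sortino ratio = (13.0% − 3.1%) / 21.4% = 0.463
Alder: Sortino ratio = (5.0% − 3.1%) / 14.3% = 0.133
Highest: Kestrel (0.463).

Kestrel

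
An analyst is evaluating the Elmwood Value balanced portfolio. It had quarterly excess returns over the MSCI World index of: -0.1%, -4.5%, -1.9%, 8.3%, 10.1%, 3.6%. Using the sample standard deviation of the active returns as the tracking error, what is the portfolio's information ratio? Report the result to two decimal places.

r̄ = (-0.1 − 4.5 − 1.9 + 8.3 + 10.1 + 3.6) / 6 = 15.50 / 6 = 2.5833%
Σ(r − r̄)² = (-0.1 − 2.5833)² + (-4.5 − 2.5833)² + … = 167.6883
sample σ = √(167.6883 / 5) = √33.5377 = 5.7912%
IR = r̄ / tracking error = 2.5833 / 5.7912 = 0.4461

0.45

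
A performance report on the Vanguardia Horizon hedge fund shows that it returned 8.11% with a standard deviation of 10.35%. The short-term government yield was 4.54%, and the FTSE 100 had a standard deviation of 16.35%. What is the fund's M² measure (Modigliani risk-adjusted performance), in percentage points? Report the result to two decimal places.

10.18

Sharpe = (Rp − Rf) / σp = (8.11% − 4.54%) / 10.35% = 0.3449
M² = Rf + Sharpe × σm = 4.54% + 0.3449 × 16.35% = 10.1791%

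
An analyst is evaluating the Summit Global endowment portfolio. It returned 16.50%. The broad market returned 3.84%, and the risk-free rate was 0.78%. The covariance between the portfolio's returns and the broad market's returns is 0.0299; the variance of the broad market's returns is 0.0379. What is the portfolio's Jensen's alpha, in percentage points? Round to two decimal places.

β = Cov / Var = 0.0299 / 0.0379 = 0.7889
E[R] = Rf + β(Rm − Rf) = 0.78% + 0.7889 × (3.84% − 0.78%) = 3.1940%
α = Rp − E[R] = 16.50% − 3.1940% = 13.3060

13.31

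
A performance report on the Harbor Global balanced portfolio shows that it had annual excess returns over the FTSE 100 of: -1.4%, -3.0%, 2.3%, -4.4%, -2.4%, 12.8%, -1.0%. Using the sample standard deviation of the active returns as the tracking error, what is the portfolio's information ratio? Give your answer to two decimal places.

μ = (-1.4 − 3 + 2.3 − 4.4 − 2.4 + 12.8 − 1) / 7 = 2.90 / 7 = 0.4143%
Sample σ = √[Σ(r − μ)² / 6] = √[205.0086 / 6] = √34.1681 = 5.8453%
IR = μ / tracking error = 0.4143 / 5.8453 = 0.0709

0.07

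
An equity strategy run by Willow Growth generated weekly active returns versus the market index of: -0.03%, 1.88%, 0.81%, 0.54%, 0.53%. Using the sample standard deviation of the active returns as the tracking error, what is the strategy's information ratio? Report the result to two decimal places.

1.06

Mean return r̄ = 3.730 / 5 = 0.7460%
Sample σ = √[Σ(r − r̄)² / 4] = √[1.9813 / 4] = √0.4953 = 0.7038%
IR = r̄ / tracking error = 0.7460 / 0.7038 = 1.0600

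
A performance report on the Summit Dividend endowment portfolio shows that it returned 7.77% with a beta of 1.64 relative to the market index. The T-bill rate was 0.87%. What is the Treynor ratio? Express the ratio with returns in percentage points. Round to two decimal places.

4.21

Treynor = (Rp − Rf) / β = (7.77% − 0.87%) / 1.64 = 6.90 / 1.64 = 4.2073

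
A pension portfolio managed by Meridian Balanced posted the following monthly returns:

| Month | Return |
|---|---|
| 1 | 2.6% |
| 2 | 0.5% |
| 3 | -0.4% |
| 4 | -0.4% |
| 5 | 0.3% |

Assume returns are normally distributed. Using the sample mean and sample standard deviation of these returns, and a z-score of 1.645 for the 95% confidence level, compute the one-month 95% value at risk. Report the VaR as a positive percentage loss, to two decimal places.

1.51

μ = (2.6 + 0.5 − 0.4 − 0.4 + 0.3) / 5 = 0.5200%
Sample σ = √[Σ(r − μ)² / 4] = √[6.0680 / 4] = √1.5170 = 1.2317%
VaR = −(μ − z·σ) = −(0.5200 − 1.645 × 1.2317) = −(-1.5061) = 1.5061%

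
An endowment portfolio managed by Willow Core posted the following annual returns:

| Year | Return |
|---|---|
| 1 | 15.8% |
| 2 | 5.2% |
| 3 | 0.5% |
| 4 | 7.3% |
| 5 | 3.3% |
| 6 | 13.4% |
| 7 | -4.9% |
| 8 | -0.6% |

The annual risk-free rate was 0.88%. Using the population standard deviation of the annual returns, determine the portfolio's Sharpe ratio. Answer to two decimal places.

0.63

r̄ = (15.8 + 5.2 + 0.5 + 7.3 + 3.3 + 13.4 − 4.9 − 0.6) / 8 = 5.0000%
Σ(r − r̄)² = 345.0400; population σ = √(345.0400/8) = 6.5673%
Sharpe = (r̄ − rf) / σ = (5.0000 − 0.88) / 6.5673 = 4.1200 / 6.5673 = 0.6274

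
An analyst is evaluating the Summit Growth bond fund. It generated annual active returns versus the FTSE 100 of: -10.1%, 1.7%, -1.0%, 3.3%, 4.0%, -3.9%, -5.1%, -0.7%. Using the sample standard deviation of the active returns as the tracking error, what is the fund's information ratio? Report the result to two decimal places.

Mean return r̄ = -11.80 / 8 = -1.4750%
Sample std dev = √[157.0950 / 7] = 4.7373%
IR = r̄ / tracking error = -1.4750 / 4.7373 = -0.3114

-0.31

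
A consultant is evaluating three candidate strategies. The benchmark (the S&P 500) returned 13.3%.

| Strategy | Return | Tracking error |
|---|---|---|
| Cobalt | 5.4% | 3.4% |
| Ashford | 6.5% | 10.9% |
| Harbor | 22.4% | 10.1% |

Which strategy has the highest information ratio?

Cobalt: IR = (5.4% − 13.3%) / 3.4% = -2.324
Ashford: IR = (6.5% − 13.3%) / 10.9% = -0.624
Harbor: IR = (22.4% − 13.3%) / 10.1% = 0.901
Highest: Harbor (0.901).

Harbor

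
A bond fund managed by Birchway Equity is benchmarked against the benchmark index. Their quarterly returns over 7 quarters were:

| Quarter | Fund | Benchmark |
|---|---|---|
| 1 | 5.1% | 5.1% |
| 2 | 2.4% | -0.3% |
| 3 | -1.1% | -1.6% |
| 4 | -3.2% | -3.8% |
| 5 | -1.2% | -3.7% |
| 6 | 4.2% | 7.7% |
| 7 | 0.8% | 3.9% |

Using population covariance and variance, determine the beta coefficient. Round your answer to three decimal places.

r̄p = 1.0000%,  r̄m = 1.0429%
Cov = Σ(rp − r̄p)(rm − r̄m) / 7 = 10.2586
Var(rm) = Σ(rm − r̄m)² / 7 = 17.6682
β = Cov / Var = 10.2586 / 17.6682 = 0.5806

0.581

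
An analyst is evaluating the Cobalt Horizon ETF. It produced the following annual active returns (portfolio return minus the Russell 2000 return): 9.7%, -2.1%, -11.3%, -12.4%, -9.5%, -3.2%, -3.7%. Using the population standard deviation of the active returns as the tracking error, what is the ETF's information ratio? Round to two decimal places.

-0.66

μ = (9.7 − 2.1 − 11.3 − 12.4 − 9.5 − 3.2 − 3.7) / 7 = -32.50 / 7 = -4.6429%
Σ(r − μ)² = (9.7 − (-4.6429))² + (-2.1 − (-4.6429))² + (-11.3 − (-4.6429))² + … = 343.2371
population σ = √(343.2371 / 7) = √49.0339 = 7.0024%
IR = μ / tracking error = -4.6429 / 7.0024 = -0.6630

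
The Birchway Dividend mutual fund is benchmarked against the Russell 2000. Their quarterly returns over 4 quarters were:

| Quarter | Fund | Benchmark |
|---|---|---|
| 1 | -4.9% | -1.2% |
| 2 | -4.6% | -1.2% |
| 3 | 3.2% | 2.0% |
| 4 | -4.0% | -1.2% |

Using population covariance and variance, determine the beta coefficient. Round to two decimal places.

2.41

r̄p = -2.5750%,  r̄m = -0.4000%
Cov = Σ(rp − r̄p)(rm − r̄m) / 4 = 4.6200
Var(rm) = Σ(rm − r̄m)² / 4 = 1.9200
β = Cov / Var = 4.6200 / 1.9200 = 2.4063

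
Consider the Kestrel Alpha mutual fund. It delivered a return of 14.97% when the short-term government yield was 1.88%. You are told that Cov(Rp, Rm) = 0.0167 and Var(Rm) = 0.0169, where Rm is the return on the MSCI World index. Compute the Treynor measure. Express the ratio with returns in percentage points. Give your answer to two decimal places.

13.25

β = Cov / Var = 0.0167 / 0.0169 = 0.9882
Treynor = (Rp − Rf) / β = (14.97% − 1.88%) / 0.9882 = 13.09 / 0.9882 = 13.2463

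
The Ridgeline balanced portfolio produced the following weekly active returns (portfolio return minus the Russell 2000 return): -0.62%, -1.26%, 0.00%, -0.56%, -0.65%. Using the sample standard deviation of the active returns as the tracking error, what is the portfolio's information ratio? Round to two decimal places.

r̄ = (-0.62 − 1.26 + 0 − 0.56 − 0.65) / 5 = -3.090 / 5 = -0.6180%
Σ(r − r̄)² = (-0.62 − (-0.6180))² + (-1.26 − (-0.6180))² + (0 − (-0.6180))² + … = 0.7985
sample σ = √(0.7985 / 4) = √0.1996 = 0.4468%
IR = r̄ / tracking error = -0.6180 / 0.4468 = -1.3832

-1.38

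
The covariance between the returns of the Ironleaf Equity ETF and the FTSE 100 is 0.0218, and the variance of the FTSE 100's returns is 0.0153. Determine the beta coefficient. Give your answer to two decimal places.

1.42

β = Cov(Rp, Rm) / Var(Rm) = 0.0218 / 0.0153 = 1.4248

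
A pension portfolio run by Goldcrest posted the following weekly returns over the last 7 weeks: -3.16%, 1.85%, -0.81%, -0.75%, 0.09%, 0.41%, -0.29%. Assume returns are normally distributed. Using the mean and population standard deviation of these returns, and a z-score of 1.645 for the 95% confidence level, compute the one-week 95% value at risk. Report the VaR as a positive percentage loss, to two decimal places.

2.70

Mean return r̄ = -2.660 / 7 = -0.3800%
Σ(r − r̄)² = 13.8762; population σ = √(13.8762/7) = 1.4079%
VaR = −(r̄ − z·σ) = −(-0.3800 − 1.645 × 1.4079) = −(-2.6960) = 2.6960%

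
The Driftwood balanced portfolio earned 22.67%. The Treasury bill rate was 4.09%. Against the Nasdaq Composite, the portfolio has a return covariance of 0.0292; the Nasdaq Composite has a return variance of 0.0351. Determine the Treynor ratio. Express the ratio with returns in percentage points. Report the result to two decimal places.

22.33

β = Cov / Var = 0.0292 / 0.0351 = 0.8319
Treynor = (Rp − Rf) / β = (22.67% − 4.09%) / 0.8319 = 18.58 / 0.8319 = 22.3344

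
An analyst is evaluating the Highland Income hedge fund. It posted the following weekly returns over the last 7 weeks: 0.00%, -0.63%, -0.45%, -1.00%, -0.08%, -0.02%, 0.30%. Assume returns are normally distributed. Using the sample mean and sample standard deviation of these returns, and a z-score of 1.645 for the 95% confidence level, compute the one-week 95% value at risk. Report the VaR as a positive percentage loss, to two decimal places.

r̄ = (0 − 0.63 − 0.45 − 1 − 0.08 − 0.02 + 0.3) / 7 = -1.880 / 7 = -0.2686%
Σ(r − r̄)² = (0 − (-0.2686))² + (-0.63 − (-0.2686))² + … = 1.1913
σ = √[1.1913 / 6] = 0.4456%
VaR = −(r̄ − z·σ) = −(-0.2686 − 1.645 × 0.4456) = −(-1.0016) = 1.0016%

1.00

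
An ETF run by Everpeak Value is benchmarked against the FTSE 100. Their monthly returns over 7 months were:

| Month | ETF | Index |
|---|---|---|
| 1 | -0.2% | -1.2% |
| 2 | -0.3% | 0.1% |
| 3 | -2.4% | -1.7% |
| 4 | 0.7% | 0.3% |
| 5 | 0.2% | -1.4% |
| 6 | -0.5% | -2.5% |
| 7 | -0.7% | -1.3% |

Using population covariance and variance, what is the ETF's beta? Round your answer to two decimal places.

r̄p = -0.4571%,  r̄m = -1.1000%
Cov = Σ(rp − r̄p)(rm − r̄m) / 7 = 0.4086
Var(rm) = Σ(rm − r̄m)² / 7 = 0.8371
β = Cov / Var = 0.4086 / 0.8371 = 0.4881

0.49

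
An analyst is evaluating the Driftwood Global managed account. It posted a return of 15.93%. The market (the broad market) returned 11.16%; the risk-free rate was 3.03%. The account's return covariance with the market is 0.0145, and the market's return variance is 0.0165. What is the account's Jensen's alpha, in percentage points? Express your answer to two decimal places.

5.76

β = Cov / Var = 0.0145 / 0.0165 = 0.8788
E[R] = Rf + β(Rm − Rf) = 3.03% + 0.8788 × (11.16% − 3.03%) = 10.1746%
α = Rp − E[R] = 15.93% − 10.1746% = 5.7554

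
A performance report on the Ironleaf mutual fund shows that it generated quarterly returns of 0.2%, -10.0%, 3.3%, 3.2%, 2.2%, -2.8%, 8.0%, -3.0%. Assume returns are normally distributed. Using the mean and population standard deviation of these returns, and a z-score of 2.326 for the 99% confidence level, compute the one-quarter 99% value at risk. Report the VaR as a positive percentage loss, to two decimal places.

r̄ = (0.2 − 10 + 3.3 + 3.2 + 2.2 − 2.8 + 8 − 3) / 8 = 1.10 / 8 = 0.1375%
Population std dev = √[206.6988 / 8] = 5.0830%
VaR = −(r̄ − z·σ) = −(0.1375 − 2.326 × 5.0830) = −(-11.6856) = 11.6856%

11.69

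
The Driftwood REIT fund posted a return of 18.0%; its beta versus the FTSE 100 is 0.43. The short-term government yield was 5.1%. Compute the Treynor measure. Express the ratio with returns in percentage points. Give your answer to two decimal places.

Treynor = (Rp − Rf) / β = (18.0% − 5.1%) / 0.43 = 12.90 / 0.43 = 30.0000

30.00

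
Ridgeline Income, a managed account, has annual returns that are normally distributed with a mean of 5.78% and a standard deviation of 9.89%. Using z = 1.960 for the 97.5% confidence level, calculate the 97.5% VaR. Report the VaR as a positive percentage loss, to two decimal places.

VaR (as % loss) = −(μ − z·σ) = −(5.78% − 1.960 × 9.89%) = −(-13.6044%) = 13.6044%

13.60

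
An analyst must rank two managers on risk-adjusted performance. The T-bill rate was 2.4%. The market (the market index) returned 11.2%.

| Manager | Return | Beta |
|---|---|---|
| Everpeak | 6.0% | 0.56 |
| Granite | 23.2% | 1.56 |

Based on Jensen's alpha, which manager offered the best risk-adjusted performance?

Everpeak: α = 6.0% − [2.4% + 0.56 × (11.2% − 2.4%)] = -1.328
Granite: α = 23.2% − [2.4% + 1.56 × (11.2% − 2.4%)] = 7.072
Highest: Granite (7.072).

Granite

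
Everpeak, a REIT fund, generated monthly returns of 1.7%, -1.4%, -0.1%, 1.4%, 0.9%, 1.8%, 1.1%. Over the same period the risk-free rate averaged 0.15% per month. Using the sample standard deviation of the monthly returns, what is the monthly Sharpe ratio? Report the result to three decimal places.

0.541

μ = (1.7 − 1.4 − 0.1 + 1.4 + 0.9 + 1.8 + 1.1) / 7 = 5.40 / 7 = 0.7714%
Σ(r − μ)² = (1.7 − 0.7714)² + (-1.4 − 0.7714)² + (-0.1 − 0.7714)² + … = 7.9143
σ = √[7.9143 / 6] = 1.1485%
Sharpe = (μ − rf) / σ = (0.7714 − 0.15) / 1.1485 = 0.6214 / 1.1485 = 0.5411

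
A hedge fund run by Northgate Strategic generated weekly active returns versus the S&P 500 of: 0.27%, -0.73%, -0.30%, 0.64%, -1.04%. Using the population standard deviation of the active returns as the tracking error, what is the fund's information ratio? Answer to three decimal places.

-0.375

μ = (0.27 − 0.73 − 0.3 + 0.64 − 1.04) / 5 = -0.2320%
Σ(r − μ)² = (0.27 − (-0.2320))² + (-0.73 − (-0.2320))² + … = 1.9179
population σ = √(1.9179 / 5) = √0.3836 = 0.6194%
IR = μ / tracking error = -0.2320 / 0.6194 = -0.3746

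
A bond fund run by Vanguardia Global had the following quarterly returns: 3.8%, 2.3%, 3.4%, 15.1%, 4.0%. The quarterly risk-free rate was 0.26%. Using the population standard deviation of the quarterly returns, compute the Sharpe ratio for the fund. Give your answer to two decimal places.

r̄ = (3.8 + 2.3 + 3.4 + 15.1 + 4) / 5 = 5.7200%
Population σ = √[Σ(r − r̄)² / 5] = √[111.7080 / 5] = √22.3416 = 4.7267%
Sharpe = (r̄ − rf) / σ = (5.7200 − 0.26) / 4.7267 = 5.4600 / 4.7267 = 1.1551

1.16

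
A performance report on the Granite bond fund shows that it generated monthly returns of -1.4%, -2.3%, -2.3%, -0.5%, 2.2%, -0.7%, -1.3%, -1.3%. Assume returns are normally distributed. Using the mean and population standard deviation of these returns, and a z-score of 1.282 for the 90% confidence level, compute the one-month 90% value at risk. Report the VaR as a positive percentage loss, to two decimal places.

r̄ = (-1.4 − 2.3 − 2.3 − 0.5 + 2.2 − 0.7 − 1.3 − 1.3) / 8 = -7.60 / 8 = -0.9500%
Population σ = √[Σ(r − r̄)² / 8] = √[14.2800 / 8] = √1.7850 = 1.3360%
VaR = −(r̄ − z·σ) = −(-0.9500 − 1.282 × 1.3360) = −(-2.6628) = 2.6628%

2.66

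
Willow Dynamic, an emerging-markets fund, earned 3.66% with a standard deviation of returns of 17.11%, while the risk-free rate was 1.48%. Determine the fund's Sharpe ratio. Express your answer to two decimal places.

0.13

Sharpe = (Rp − Rf) / σp = (3.66% − 1.48%) / 17.11% = 2.18% / 17.11% = 0.1274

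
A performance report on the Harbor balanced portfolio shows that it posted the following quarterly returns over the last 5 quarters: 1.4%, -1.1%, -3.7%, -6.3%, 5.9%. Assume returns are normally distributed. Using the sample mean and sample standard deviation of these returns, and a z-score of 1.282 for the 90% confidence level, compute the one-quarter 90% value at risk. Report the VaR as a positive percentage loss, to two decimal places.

6.79

Mean return r̄ = -3.80 / 5 = -0.7600%
Sample σ = √[Σ(r − r̄)² / 4] = √[88.4720 / 4] = √22.1180 = 4.7030%
VaR = −(r̄ − z·σ) = −(-0.7600 − 1.282 × 4.7030) = −(-6.7892) = 6.7892%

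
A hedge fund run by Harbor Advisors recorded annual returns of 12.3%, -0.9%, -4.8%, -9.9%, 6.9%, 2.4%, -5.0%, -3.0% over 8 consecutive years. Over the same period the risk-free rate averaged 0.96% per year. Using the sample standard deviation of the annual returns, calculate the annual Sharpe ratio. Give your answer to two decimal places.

-0.17

Mean return μ = -2.00 / 8 = -0.2500%
Σ(r − μ)² = (12.3 − (-0.2500))² + (-0.9 − (-0.2500))² + … = 360.0200
sample σ = √(360.0200 / 7) = √51.4314 = 7.1716%
Sharpe = (μ − rf) / σ = (-0.2500 − 0.96) / 7.1716 = -1.2100 / 7.1716 = -0.1687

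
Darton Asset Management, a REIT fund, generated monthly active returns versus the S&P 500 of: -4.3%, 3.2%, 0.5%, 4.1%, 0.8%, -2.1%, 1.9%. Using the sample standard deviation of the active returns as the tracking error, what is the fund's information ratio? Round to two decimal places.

0.20

r̄ = (-4.3 + 3.2 + 0.5 + 4.1 + 0.8 − 2.1 + 1.9) / 7 = 4.10 / 7 = 0.5857%
Sample std dev = √[52.0486 / 6] = 2.9453%
IR = r̄ / tracking error = 0.5857 / 2.9453 = 0.1989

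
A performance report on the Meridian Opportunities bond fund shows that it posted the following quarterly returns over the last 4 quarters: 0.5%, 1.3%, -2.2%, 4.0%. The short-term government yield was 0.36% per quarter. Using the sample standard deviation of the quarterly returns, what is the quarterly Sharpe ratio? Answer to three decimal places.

0.212

μ = (0.5 + 1.3 − 2.2 + 4) / 4 = 0.9000%
Sample σ = √[Σ(r − μ)² / 3] = √[19.5400 / 3] = √6.5133 = 2.5521%
Sharpe = (μ − rf) / σ = (0.9000 − 0.36) / 2.5521 = 0.5400 / 2.5521 = 0.2116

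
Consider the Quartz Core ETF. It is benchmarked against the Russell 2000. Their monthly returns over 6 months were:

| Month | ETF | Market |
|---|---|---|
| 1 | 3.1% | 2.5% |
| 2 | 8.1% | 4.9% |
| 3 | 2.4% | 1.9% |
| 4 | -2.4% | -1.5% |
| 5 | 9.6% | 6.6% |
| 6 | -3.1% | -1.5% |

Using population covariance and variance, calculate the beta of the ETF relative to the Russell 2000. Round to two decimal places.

r̄p = 2.9500%,  r̄m = 2.1500%
Cov = Σ(rp − r̄p)(rm − r̄m) / 6 = 14.2592
Var(rm) = Σ(rm − r̄m)² / 6 = 9.0325
β = Cov / Var = 14.2592 / 9.0325 = 1.5787

1.58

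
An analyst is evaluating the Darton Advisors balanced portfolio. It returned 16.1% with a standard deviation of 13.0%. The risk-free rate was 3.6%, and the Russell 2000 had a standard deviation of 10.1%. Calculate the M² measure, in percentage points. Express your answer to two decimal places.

13.31

Sharpe = (Rp − Rf) / σp = (16.1% − 3.6%) / 13.0% = 0.9615
M² = Rf + Sharpe × σm = 3.6% + 0.9615 × 10.1% = 13.3112%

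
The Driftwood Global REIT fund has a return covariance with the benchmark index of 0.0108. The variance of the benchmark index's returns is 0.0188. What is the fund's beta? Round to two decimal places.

β = Cov(Rp, Rm) / Var(Rm) = 0.0108 / 0.0188 = 0.5745

0.57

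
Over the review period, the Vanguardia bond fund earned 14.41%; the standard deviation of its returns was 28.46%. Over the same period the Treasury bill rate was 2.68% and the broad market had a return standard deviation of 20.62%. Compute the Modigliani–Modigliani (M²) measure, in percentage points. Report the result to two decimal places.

Sharpe = (Rp − Rf) / σp = (14.41% − 2.68%) / 28.46% = 0.4122
M² = Rf + Sharpe × σm = 2.68% + 0.4122 × 20.62% = 11.1796%

11.18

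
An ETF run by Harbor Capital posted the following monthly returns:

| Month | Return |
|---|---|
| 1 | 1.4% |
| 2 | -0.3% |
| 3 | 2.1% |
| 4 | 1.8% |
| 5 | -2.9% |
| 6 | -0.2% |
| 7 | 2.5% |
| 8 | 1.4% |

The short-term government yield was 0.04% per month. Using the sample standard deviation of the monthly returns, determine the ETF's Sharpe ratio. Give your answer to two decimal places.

0.39

μ = (1.4 − 0.3 + 2.1 + 1.8 − 2.9 − 0.2 + 2.5 + 1.4) / 8 = 5.80 / 8 = 0.7250%
Σ(r − μ)² = (1.4 − 0.7250)² + (-0.3 − 0.7250)² + … = 22.1550
σ = √[22.1550 / 7] = 1.7790%
Sharpe = (μ − rf) / σ = (0.7250 − 0.04) / 1.7790 = 0.6850 / 1.7790 = 0.3850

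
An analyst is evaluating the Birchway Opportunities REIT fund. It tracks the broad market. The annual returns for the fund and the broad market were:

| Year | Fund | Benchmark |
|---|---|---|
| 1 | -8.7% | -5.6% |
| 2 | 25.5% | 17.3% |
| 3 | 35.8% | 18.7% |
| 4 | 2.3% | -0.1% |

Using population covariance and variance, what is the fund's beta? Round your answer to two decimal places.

r̄p = 13.7250%,  r̄m = 7.5750%
Cov = Σ(rp − r̄p)(rm − r̄m) / 4 = 185.8081
Var(rm) = Σ(rm − r̄m)² / 4 = 112.7069
β = Cov / Var = 185.8081 / 112.7069 = 1.6486

1.65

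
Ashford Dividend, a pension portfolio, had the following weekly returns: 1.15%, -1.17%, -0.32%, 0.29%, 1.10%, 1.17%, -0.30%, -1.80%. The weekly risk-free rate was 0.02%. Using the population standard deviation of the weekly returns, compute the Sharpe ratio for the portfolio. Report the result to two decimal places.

0.00

μ = (1.15 − 1.17 − 0.32 + 0.29 + 1.1 + 1.17 − 0.3 − 1.8) / 8 = 0.120 / 8 = 0.0150%
Σ(r − μ)² = 8.7850; population σ = √(8.7850/8) = 1.0479%
Sharpe = (μ − rf) / σ = (0.0150 − 0.02) / 1.0479 = -0.0050 / 1.0479 = -0.0048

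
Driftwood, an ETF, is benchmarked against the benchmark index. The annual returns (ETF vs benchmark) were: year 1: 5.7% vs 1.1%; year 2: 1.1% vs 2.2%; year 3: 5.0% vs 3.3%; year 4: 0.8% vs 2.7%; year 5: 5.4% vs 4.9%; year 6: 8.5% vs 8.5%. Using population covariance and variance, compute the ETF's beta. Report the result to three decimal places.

0.746

r̄p = 4.4167%,  r̄m = 3.7833%
Cov = Σ(rp − r̄p)(rm − r̄m) / 6 = 4.3003
Var(rm) = Σ(rm − r̄m)² / 6 = 5.7681
β = Cov / Var = 4.3003 / 5.7681 = 0.7455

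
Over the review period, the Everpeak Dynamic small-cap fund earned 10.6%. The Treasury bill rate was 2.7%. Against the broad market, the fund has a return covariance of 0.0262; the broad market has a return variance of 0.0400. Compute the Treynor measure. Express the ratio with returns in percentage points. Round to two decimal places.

12.06

β = Cov / Var = 0.0262 / 0.0400 = 0.6550
Treynor = (Rp − Rf) / β = (10.6% − 2.7%) / 0.6550 = 7.90 / 0.6550 = 12.0611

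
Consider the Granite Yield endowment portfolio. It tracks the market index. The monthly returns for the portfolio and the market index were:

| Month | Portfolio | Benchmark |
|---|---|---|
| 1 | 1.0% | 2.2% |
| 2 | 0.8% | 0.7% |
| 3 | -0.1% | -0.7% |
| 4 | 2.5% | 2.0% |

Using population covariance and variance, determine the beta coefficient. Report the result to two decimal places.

0.63

r̄p = 1.0500%,  r̄m = 1.0500%
Cov = Σ(rp − r̄p)(rm − r̄m) / 4 = 0.8550
Var(rm) = Σ(rm − r̄m)² / 4 = 1.3525
β = Cov / Var = 0.8550 / 1.3525 = 0.6322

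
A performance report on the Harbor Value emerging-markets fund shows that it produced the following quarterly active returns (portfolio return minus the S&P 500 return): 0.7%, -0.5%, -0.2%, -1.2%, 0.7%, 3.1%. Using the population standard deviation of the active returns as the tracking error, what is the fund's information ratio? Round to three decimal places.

0.317

μ = (0.7 − 0.5 − 0.2 − 1.2 + 0.7 + 3.1) / 6 = 2.60 / 6 = 0.4333%
Population std dev = √[11.1933 / 6] = 1.3659%
IR = μ / tracking error = 0.4333 / 1.3659 = 0.3172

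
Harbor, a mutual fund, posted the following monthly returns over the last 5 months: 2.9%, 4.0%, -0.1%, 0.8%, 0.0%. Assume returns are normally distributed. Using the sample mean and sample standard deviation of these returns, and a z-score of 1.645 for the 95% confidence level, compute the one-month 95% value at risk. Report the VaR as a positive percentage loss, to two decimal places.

r̄ = (2.9 + 4 − 0.1 + 0.8 + 0) / 5 = 7.60 / 5 = 1.5200%
Sample std dev = √[13.5080 / 4] = 1.8377%
VaR = −(r̄ − z·σ) = −(1.5200 − 1.645 × 1.8377) = −(-1.5030) = 1.5030%

1.50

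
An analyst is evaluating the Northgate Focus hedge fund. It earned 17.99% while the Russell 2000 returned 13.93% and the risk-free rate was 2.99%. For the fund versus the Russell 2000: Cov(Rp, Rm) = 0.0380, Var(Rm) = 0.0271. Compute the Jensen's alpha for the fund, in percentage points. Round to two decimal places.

β = Cov / Var = 0.0380 / 0.0271 = 1.4022
E[R] = Rf + β(Rm − Rf) = 2.99% + 1.4022 × (13.93% − 2.99%) = 18.3301%
α = Rp − E[R] = 17.99% − 18.3301% = -0.3401

-0.34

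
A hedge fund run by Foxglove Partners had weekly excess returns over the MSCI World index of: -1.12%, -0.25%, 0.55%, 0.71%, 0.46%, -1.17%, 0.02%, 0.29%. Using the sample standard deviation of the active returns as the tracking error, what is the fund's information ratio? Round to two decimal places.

μ = (-1.12 − 0.25 + 0.55 + 0.71 + 0.46 − 1.17 + 0.02 + 0.29) / 8 = -0.0638%
Sample std dev = √[3.7560 / 7] = 0.7325%
IR = μ / tracking error = -0.0638 / 0.7325 = -0.0871

-0.09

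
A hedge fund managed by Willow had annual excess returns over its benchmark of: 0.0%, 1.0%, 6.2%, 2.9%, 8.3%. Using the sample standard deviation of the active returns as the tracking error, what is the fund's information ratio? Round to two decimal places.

r̄ = (0 + 1 + 6.2 + 2.9 + 8.3) / 5 = 18.40 / 5 = 3.6800%
Sample std dev = √[49.0280 / 4] = 3.5010%
IR = r̄ / tracking error = 3.6800 / 3.5010 = 1.0511

1.05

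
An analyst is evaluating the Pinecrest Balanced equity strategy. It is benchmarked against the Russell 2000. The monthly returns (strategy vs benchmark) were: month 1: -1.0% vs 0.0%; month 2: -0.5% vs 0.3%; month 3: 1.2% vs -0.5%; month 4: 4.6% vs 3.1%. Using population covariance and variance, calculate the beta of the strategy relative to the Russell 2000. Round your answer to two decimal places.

r̄p = 1.0750%,  r̄m = 0.7250%
Cov = Σ(rp − r̄p)(rm − r̄m) / 4 = 2.5981
Var(rm) = Σ(rm − r̄m)² / 4 = 1.9619
β = Cov / Var = 2.5981 / 1.9619 = 1.3243

1.32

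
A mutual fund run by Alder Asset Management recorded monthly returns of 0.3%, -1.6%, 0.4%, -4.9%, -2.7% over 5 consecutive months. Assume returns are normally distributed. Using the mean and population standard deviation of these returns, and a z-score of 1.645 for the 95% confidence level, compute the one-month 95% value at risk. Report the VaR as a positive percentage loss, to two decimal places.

r̄ = (0.3 − 1.6 + 0.4 − 4.9 − 2.7) / 5 = -1.7000%
Σ(r − r̄)² = (0.3 − (-1.7000))² + (-1.6 − (-1.7000))² + … = 19.6600
σ = √[19.6600 / 5] = 1.9829%
VaR = −(r̄ − z·σ) = −(-1.7000 − 1.645 × 1.9829) = −(-4.9619) = 4.9619%

4.96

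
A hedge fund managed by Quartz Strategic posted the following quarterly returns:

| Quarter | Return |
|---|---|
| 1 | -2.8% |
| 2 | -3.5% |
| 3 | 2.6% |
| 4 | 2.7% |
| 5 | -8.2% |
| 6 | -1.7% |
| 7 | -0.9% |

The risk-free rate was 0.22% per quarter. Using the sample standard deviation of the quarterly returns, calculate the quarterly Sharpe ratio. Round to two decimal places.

-0.51

r̄ = (-2.8 − 3.5 + 2.6 + 2.7 − 8.2 − 1.7 − 0.9) / 7 = -1.6857%
Σ(r − r̄)² = 85.1886; sample σ = √(85.1886/6) = 3.7680%
Sharpe = (r̄ − rf) / σ = (-1.6857 − 0.22) / 3.7680 = -1.9057 / 3.7680 = -0.5058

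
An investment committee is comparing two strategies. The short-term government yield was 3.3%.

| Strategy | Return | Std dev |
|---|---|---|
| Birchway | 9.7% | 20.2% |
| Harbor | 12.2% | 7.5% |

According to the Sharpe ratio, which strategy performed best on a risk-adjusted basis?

Harbor

Birchway: Sharpe ratio = (9.7% − 3.3%) / 20.2% = 0.317
Harbor: Sharpe ratio = (12.2% − 3.3%) / 7.5% = 1.187
Highest: Harbor (1.187).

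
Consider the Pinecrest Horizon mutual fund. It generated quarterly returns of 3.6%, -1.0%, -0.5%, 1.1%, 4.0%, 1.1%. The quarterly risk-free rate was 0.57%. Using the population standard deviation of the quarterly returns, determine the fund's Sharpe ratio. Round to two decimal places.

0.43

r̄ = (3.6 − 1 − 0.5 + 1.1 + 4 + 1.1) / 6 = 8.30 / 6 = 1.3833%
Σ(r − r̄)² = (3.6 − 1.3833)² + (-1 − 1.3833)² + (-0.5 − 1.3833)² + … = 21.1483
σ = √[21.1483 / 6] = 1.8774%
Sharpe = (r̄ − rf) / σ = (1.3833 − 0.57) / 1.8774 = 0.8133 / 1.8774 = 0.4332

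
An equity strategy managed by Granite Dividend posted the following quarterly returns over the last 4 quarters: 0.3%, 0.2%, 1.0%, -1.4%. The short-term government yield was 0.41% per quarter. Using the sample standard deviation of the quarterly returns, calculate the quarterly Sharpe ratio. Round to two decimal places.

Mean return r̄ = 0.10 / 4 = 0.0250%
Σ(r − r̄)² = (0.3 − 0.0250)² + (0.2 − 0.0250)² + (1 − 0.0250)² + … = 3.0875
sample σ = √(3.0875 / 3) = √1.0292 = 1.0145%
Sharpe = (r̄ − rf) / σ = (0.0250 − 0.41) / 1.0145 = -0.3850 / 1.0145 = -0.3795

-0.38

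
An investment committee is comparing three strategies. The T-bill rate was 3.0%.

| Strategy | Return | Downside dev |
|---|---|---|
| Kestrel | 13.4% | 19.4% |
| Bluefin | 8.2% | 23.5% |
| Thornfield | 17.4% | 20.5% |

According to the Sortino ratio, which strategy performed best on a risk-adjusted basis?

Thornfield

Kestrel: Sortino ratio = (13.4% − 3.0%) / 19.4% = 0.536
Bluefin: Sortino ratio = (8.2% − 3.0%) / 23.5% = 0.221
Thornfield: Sortino ratio = (17.4% − 3.0%) / 20.5% = 0.702
Highest: Thornfield (0.702).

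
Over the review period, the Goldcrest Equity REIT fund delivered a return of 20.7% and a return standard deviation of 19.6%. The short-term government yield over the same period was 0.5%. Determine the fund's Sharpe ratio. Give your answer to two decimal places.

1.03

Sharpe = (Rp − Rf) / σp = (20.7% − 0.5%) / 19.6% = 20.20% / 19.6% = 1.0306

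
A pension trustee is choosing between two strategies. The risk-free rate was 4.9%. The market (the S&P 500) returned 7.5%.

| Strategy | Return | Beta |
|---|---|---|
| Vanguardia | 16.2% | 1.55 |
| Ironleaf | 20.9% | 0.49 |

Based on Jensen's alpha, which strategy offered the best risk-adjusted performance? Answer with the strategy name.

Ironleaf

Vanguardia: α = 16.2% − [4.9% + 1.55 × (7.5% − 4.9%)] = 7.270
Ironleaf: α = 20.9% − [4.9% + 0.49 × (7.5% − 4.9%)] = 14.726
Highest: Ironleaf (14.726).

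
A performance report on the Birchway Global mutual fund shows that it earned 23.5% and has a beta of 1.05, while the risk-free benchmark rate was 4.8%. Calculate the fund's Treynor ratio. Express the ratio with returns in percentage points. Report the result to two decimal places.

Treynor = (Rp − Rf) / β = (23.5% − 4.8%) / 1.05 = 18.70 / 1.05 = 17.8095

17.81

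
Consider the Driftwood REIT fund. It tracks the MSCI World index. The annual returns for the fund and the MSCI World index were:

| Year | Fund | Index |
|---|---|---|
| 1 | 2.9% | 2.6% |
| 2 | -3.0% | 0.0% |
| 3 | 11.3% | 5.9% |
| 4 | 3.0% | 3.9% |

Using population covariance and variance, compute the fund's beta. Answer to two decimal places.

2.28

r̄p = 3.5500%,  r̄m = 3.1000%
Cov = Σ(rp − r̄p)(rm − r̄m) / 4 = 10.4725
Var(rm) = Σ(rm − r̄m)² / 4 = 4.5850
β = Cov / Var = 10.4725 / 4.5850 = 2.2841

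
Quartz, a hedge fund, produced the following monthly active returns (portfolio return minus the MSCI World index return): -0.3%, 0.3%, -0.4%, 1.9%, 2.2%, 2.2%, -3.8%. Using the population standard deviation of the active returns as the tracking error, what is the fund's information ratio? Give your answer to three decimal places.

0.152

Mean return μ = 2.10 / 7 = 0.3000%
Population σ = √[Σ(r − μ)² / 7] = √[27.4400 / 7] = √3.9200 = 1.9799%
IR = μ / tracking error = 0.3000 / 1.9799 = 0.1515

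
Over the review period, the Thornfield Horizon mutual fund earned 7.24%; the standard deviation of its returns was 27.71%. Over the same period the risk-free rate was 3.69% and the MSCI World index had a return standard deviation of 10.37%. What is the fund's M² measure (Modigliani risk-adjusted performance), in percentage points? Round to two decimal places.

Sharpe = (Rp − Rf) / σp = (7.24% − 3.69%) / 27.71% = 0.1281
M² = Rf + Sharpe × σm = 3.69% + 0.1281 × 10.37% = 5.0184%

5.02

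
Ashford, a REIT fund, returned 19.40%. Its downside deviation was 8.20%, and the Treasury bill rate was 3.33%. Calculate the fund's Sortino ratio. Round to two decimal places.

1.96

Sortino = (Rp − Rf) / σd = (19.40% − 3.33%) / 8.20% = 16.07% / 8.20% = 1.9598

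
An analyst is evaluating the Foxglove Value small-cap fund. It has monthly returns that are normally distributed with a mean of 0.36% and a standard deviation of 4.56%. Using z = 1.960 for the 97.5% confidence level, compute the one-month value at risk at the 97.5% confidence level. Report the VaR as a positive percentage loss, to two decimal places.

8.58

VaR (as % loss) = −(μ − z·σ) = −(0.36% − 1.960 × 4.56%) = −(-8.5776%) = 8.5776%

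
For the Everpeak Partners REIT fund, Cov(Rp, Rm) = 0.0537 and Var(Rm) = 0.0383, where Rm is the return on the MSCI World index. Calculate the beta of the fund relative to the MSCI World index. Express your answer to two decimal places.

1.40

β = Cov(Rp, Rm) / Var(Rm) = 0.0537 / 0.0383 = 1.4021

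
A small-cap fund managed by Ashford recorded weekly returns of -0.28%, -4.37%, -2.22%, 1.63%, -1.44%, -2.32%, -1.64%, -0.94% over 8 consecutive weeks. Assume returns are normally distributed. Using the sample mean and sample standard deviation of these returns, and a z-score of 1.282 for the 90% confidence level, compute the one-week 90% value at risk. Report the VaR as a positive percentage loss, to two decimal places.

Mean return r̄ = -11.580 / 8 = -1.4475%
Sample σ = √[Σ(r − r̄)² / 7] = √[21.0278 / 7] = √3.0040 = 1.7332%
VaR = −(r̄ − z·σ) = −(-1.4475 − 1.282 × 1.7332) = −(-3.6695) = 3.6695%

3.67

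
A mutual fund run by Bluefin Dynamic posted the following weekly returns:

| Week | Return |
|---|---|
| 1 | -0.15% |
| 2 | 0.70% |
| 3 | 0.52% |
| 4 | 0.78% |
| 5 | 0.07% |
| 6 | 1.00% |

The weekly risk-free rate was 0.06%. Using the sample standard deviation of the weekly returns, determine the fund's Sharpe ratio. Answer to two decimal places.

0.97

Mean return r̄ = 2.920 / 6 = 0.4867%
Σ(r − r̄)² = (-0.15 − 0.4867)² + (0.7 − 0.4867)² + (0.52 − 0.4867)² + … = 0.9751
sample σ = √(0.9751 / 5) = √0.1950 = 0.4416%
Sharpe = (r̄ − rf) / σ = (0.4867 − 0.06) / 0.4416 = 0.4267 / 0.4416 = 0.9663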